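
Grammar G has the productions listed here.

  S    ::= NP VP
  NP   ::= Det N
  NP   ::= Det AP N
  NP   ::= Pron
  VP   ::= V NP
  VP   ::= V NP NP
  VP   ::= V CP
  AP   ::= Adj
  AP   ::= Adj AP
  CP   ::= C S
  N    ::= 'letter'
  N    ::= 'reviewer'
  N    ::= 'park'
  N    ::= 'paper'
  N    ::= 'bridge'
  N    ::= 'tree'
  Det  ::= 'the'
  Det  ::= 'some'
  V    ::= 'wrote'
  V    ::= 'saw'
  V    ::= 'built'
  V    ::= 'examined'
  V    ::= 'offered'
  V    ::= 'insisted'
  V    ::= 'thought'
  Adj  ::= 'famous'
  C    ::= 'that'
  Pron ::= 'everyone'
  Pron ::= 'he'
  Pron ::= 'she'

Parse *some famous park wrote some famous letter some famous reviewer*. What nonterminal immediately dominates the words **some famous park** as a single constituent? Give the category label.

S
  NP
    Det: some
    AP
      Adj: famous
    N: park
  VP
    V: wrote
    NP
      Det: some
      AP
        Adj: famous
      N: letter
    NP
      Det: some
      AP
        Adj: famous
      N: reviewer
The span 'some famous park' is the NP node built by NP → Det AP N.

NP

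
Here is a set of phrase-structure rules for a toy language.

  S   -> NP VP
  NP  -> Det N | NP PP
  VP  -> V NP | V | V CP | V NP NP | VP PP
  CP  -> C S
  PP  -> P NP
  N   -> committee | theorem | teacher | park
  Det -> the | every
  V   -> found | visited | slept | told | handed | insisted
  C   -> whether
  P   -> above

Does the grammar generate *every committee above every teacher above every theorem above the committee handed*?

Grammatical

S
  NP
    NP
      Det: every
      N: committee
    PP
      P: above
      NP
        NP
          Det: every
          N: teacher
        PP
          P: above
          NP
            NP
              Det: every
              N: theorem
            PP
              P: above
              NP
                Det: the
                N: committee
  VP
    V: handed
Every word is introduced by a lexical rule and the phrasal rules combine the resulting categories into a single S.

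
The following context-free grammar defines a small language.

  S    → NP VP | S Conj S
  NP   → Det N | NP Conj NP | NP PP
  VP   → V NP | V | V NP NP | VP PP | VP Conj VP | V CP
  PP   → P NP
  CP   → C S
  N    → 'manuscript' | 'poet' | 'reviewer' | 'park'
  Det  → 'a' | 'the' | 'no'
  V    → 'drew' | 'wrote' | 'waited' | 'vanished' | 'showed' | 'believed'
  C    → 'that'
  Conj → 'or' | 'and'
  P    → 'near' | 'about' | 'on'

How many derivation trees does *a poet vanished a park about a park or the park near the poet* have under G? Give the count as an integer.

Two of the 10 distinct bracketings:
[S [NP [Det a] [N poet]] [VP [V vanished] [NP [NP [NP [Det a] [N park]] [PP [P about] [NP [Det a] [N park]]]] [Conj or] [NP [NP [Det the] [N park]] [PP [P near] [NP [Det the] [N poet]]]]]]]
[S [NP [Det a] [N poet]] [VP [V vanished] [NP [NP [Det a] [N park]] [PP [P about] [NP [NP [Det a] [N park]] [Conj or] [NP [NP [Det the] [N park]] [PP [P near] [NP [Det the] [N poet]]]]]]]]]
The trees differ in how a recursive rule is bracketed over the same span.

10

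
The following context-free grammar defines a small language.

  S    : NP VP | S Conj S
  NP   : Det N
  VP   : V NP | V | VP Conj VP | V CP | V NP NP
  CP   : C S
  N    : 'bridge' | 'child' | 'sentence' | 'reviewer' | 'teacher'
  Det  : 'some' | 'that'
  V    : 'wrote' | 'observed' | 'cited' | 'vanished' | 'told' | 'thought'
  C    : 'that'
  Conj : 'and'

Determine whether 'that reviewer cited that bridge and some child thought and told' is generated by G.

S
  S
    NP
      Det: that
      N: reviewer
    VP
      V: cited
      NP
        Det: that
        N: bridge
  Conj: and
  S
    NP
      Det: some
      N: child
    VP
      VP
        V: thought
      Conj: and
      VP
        V: told
The bracketing above is licensed at every node by one of the given productions, with S at the root.

Grammatical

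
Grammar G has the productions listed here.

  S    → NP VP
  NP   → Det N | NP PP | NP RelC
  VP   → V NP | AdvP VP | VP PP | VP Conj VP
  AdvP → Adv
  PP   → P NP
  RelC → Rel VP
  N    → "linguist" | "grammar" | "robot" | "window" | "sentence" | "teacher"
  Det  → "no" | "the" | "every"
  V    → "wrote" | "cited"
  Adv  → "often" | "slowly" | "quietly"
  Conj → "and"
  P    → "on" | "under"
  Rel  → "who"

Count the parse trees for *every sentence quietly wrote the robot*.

1

[S [NP [Det every] [N sentence]] [VP [AdvP [Adv quietly]] [VP [V wrote] [NP [Det the] [N robot]]]]]
No rule offers an alternative attachment or grouping for any span, so this is the only derivation.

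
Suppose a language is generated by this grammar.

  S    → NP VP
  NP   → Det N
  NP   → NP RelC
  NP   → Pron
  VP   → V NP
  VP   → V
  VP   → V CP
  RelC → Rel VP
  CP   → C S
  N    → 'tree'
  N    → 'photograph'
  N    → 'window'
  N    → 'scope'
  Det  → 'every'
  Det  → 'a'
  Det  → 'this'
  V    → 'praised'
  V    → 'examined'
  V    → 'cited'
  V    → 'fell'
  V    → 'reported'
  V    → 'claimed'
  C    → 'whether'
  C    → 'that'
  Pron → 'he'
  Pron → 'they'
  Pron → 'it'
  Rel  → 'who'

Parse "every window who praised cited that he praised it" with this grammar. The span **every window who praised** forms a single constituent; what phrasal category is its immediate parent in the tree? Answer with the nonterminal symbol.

S
  NP
    NP
      Det: every
      N: window
    RelC
      Rel: who
      VP
        V: praised
  VP
    V: cited
    CP
      C: that
      S
        NP
          Pron: he
        VP
          V: praised
          NP
            Pron: it
The span 'every window who praised' is the NP node built by NP → NP RelC.
Its mother is the S built by S → NP VP.

S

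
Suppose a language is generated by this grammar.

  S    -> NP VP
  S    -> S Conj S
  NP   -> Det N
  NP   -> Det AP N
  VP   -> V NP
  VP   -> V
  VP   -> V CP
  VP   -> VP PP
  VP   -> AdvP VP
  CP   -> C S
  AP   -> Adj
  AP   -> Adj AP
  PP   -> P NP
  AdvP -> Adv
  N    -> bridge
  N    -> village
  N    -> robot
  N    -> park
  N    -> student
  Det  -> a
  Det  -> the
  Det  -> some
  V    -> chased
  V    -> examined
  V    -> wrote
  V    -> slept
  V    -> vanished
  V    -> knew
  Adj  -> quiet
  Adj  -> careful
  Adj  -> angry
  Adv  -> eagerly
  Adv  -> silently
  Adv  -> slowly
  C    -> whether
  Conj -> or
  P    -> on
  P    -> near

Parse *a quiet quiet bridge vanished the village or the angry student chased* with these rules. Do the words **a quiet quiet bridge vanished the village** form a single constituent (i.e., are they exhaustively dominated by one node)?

Yes

[S [S [NP [Det a] [AP [Adj quiet] [AP [Adj quiet]]] [N bridge]] [VP [V vanished] [NP [Det the] [N village]]]] [Conj or] [S [NP [Det the] [AP [Adj angry]] [N student]] [VP [V chased]]]]
The words 'a quiet quiet bridge vanished the village' are exhaustively dominated by a single S node (built by S → NP VP), so they form a constituent.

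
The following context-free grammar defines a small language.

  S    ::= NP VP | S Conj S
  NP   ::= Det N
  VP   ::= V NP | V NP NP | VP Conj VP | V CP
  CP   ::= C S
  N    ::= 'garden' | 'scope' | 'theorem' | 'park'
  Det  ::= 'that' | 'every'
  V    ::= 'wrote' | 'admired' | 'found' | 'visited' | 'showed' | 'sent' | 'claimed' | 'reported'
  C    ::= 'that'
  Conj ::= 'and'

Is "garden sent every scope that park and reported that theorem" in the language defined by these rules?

For S → NP VP, no prefix of the string parses as an NP. The alternative S rule S → S Conj S likewise has no satisfying split.

Ungrammatical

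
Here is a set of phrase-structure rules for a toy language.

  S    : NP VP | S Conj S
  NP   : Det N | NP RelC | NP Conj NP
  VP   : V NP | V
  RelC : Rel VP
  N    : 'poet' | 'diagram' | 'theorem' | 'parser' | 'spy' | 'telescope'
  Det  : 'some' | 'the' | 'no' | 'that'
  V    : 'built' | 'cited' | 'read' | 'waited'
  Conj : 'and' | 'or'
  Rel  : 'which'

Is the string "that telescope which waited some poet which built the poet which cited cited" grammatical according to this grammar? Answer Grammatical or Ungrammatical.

S
  NP
    NP
      Det: that
      N: telescope
    RelC
      Rel: which
      VP
        V: waited
        NP
          NP
            Det: some
            N: poet
          RelC
            Rel: which
            VP
              V: built
              NP
                NP
                  Det: the
                  N: poet
                RelC
                  Rel: which
                  VP
                    V: cited
  VP
    V: cited
Each bracket corresponds to one application of a listed rule, so the string is derivable from S.

Grammatical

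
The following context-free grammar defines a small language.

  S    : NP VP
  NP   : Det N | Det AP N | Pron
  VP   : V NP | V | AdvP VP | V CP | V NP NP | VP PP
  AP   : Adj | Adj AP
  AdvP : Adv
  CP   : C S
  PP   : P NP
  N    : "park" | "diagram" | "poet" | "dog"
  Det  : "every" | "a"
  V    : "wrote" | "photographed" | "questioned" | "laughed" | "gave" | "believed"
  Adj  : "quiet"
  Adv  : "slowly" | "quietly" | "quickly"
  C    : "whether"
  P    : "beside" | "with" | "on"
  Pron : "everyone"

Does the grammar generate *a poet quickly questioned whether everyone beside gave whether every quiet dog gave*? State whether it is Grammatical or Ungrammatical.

Ungrammatical

A P word can never sit immediately before a V word in any string this grammar generates, so the substring 'beside gave' rules out a derivation.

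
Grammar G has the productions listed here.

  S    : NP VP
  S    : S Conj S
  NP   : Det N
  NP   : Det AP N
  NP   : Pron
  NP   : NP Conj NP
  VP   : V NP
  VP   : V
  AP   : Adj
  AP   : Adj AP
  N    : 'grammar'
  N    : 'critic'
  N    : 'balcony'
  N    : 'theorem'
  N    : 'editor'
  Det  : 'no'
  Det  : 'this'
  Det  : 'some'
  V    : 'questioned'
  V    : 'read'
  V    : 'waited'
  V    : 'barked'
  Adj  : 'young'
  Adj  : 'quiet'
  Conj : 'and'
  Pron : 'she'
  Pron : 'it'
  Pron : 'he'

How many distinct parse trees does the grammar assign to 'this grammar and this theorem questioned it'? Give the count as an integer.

1

[S [NP [NP [Det this] [N grammar]] [Conj and] [NP [Det this] [N theorem]]] [VP [V questioned] [NP [Pron it]]]]
No rule offers an alternative attachment or grouping for any span, so this is the only derivation.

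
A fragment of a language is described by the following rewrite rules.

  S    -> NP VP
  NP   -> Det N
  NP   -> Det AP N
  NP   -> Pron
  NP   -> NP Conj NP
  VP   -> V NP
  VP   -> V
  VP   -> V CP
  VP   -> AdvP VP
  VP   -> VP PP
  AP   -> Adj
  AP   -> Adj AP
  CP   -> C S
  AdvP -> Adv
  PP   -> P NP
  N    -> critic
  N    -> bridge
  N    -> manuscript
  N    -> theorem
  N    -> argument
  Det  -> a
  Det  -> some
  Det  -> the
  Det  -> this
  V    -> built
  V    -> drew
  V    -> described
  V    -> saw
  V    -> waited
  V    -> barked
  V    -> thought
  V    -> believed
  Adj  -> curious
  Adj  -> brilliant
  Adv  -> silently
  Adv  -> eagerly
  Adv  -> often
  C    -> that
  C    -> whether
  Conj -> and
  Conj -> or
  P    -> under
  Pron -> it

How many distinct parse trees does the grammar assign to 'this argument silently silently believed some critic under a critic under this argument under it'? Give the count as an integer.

10

Two of the 10 distinct bracketings:
[S [NP [Det this] [N argument]] [VP [AdvP [Adv silently]] [VP [AdvP [Adv silently]] [VP [VP [VP [VP [V believed] [NP [Det some] [N critic]]] [PP [P under] [NP [Det a] [N critic]]]] [PP [P under] [NP [Det this] [N argument]]]] [PP [P under] [NP [Pron it]]]]]]]
[S [NP [Det this] [N argument]] [VP [AdvP [Adv silently]] [VP [VP [AdvP [Adv silently]] [VP [VP [VP [V believed] [NP [Det some] [N critic]]] [PP [P under] [NP [Det a] [N critic]]]] [PP [P under] [NP [Det this] [N argument]]]]] [PP [P under] [NP [Pron it]]]]]]
The trees differ in how a recursive rule is bracketed over the same span.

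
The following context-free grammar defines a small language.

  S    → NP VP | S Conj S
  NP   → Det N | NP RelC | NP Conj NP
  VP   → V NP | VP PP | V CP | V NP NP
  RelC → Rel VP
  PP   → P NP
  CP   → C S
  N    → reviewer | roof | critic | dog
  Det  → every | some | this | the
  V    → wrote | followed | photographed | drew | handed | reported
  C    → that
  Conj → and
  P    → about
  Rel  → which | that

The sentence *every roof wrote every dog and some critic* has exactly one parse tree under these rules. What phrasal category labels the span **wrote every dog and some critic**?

VP

S
  NP
    Det: every
    N: roof
  VP
    V: wrote
    NP
      NP
        Det: every
        N: dog
      Conj: and
      NP
        Det: some
        N: critic
The span 'wrote every dog and some critic' is the VP node built by VP → V NP.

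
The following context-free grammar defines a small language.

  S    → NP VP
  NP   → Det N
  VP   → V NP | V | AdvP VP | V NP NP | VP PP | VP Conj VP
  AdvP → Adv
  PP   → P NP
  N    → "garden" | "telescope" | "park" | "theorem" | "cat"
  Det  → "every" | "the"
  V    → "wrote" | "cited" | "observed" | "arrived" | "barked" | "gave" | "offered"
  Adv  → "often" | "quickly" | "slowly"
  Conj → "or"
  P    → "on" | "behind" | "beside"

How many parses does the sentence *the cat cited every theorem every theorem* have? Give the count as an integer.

[S [NP [Det the] [N cat]] [VP [V cited] [NP [Det every] [N theorem]] [NP [Det every] [N theorem]]]]
No rule offers an alternative attachment or grouping for any span, so this is the only derivation.

1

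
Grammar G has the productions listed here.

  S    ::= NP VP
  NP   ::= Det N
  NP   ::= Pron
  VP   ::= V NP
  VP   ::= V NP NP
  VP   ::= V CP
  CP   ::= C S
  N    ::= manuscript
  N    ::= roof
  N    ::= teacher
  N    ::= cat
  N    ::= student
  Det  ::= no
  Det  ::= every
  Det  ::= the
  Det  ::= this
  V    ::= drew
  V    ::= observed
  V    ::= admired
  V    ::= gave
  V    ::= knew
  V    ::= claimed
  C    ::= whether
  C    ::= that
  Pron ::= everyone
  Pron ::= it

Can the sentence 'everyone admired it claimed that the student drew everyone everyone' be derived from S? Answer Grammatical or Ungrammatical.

For S → NP VP, the only prefix that parses as NP is 'everyone', but the remainder 'admired it claimed that the student drew everyone everyone' is not a VP under these rules.

Ungrammatical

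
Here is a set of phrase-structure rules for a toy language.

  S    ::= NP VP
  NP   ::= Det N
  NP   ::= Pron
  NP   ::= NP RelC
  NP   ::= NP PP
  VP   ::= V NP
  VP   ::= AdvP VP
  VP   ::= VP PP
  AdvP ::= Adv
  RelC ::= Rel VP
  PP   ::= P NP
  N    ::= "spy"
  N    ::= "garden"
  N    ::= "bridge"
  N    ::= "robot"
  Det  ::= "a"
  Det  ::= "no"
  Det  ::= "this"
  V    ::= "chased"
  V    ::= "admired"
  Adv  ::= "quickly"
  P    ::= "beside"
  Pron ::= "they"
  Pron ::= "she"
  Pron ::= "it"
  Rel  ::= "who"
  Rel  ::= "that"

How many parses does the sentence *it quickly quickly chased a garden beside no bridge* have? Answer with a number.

4

Two of the 4 distinct bracketings:
[S [NP [Pron it]] [VP [AdvP [Adv quickly]] [VP [AdvP [Adv quickly]] [VP [V chased] [NP [NP [Det a] [N garden]] [PP [P beside] [NP [Det no] [N bridge]]]]]]]]
[S [NP [Pron it]] [VP [AdvP [Adv quickly]] [VP [AdvP [Adv quickly]] [VP [VP [V chased] [NP [Det a] [N garden]]] [PP [P beside] [NP [Det no] [N bridge]]]]]]]
The difference turns on whether NP → NP PP is used at the relevant span, versus an alternative expansion of NP.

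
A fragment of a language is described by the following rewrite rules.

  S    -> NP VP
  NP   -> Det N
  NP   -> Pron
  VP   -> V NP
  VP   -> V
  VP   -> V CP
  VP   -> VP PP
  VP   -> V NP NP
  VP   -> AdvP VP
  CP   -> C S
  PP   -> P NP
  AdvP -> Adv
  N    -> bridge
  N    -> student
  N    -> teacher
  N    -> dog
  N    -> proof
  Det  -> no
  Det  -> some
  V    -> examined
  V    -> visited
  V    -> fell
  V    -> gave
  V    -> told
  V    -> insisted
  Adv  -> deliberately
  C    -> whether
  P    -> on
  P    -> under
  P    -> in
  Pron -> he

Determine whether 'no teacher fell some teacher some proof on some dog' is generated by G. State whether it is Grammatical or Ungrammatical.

Grammatical

S
  NP
    Det: no
    N: teacher
  VP
    VP
      V: fell
      NP
        Det: some
        N: teacher
      NP
        Det: some
        N: proof
    PP
      P: on
      NP
        Det: some
        N: dog
Every word is introduced by a lexical rule and the phrasal rules combine the resulting categories into a single S.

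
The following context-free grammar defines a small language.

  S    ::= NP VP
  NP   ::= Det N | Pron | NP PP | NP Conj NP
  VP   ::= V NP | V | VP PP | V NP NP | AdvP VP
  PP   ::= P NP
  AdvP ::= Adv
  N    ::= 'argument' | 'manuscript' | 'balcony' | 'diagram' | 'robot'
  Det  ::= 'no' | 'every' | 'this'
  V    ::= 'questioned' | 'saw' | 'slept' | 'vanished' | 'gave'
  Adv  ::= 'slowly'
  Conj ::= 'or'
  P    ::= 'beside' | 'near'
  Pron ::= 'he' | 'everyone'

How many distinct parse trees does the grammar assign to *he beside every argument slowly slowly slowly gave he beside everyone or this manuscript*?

6

Two of the 6 distinct bracketings:
[S [NP [NP [Pron he]] [PP [P beside] [NP [Det every] [N argument]]]] [VP [VP [AdvP [Adv slowly]] [VP [AdvP [Adv slowly]] [VP [AdvP [Adv slowly]] [VP [V gave] [NP [Pron he]]]]]] [PP [P beside] [NP [NP [Pron everyone]] [Conj or] [NP [Det this] [N manuscript]]]]]]
[S [NP [NP [Pron he]] [PP [P beside] [NP [Det every] [N argument]]]] [VP [AdvP [Adv slowly]] [VP [VP [AdvP [Adv slowly]] [VP [AdvP [Adv slowly]] [VP [V gave] [NP [Pron he]]]]] [PP [P beside] [NP [NP [Pron everyone]] [Conj or] [NP [Det this] [N manuscript]]]]]]]
The trees differ in how a recursive rule is bracketed over the same span.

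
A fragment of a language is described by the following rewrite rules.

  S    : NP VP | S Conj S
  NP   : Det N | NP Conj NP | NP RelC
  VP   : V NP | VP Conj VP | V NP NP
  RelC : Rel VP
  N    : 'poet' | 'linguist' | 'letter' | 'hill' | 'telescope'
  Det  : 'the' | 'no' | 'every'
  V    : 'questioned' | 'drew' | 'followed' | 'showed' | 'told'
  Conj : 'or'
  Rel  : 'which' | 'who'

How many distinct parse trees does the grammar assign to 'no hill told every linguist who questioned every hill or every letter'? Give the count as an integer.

The two bracketings:
[S [NP [Det no] [N hill]] [VP [V told] [NP [NP [NP [Det every] [N linguist]] [RelC [Rel who] [VP [V questioned] [NP [Det every] [N hill]]]]] [Conj or] [NP [Det every] [N letter]]]]]
[S [NP [Det no] [N hill]] [VP [V told] [NP [NP [Det every] [N linguist]] [RelC [Rel who] [VP [V questioned] [NP [NP [Det every] [N hill]] [Conj or] [NP [Det every] [N letter]]]]]]]]
The trees differ in how a recursive rule is bracketed over the same span.

2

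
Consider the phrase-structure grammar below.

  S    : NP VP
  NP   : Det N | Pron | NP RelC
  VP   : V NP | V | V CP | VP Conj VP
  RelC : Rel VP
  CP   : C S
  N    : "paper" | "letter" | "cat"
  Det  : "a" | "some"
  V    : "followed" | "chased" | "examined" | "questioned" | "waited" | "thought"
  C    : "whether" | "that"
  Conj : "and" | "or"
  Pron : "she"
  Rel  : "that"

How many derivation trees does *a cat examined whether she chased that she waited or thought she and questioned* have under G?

9

Two of the 9 distinct bracketings:
[S [NP [Det a] [N cat]] [VP [V examined] [CP [C whether] [S [NP [Pron she]] [VP [V chased] [CP [C that] [S [NP [Pron she]] [VP [VP [V waited]] [Conj or] [VP [VP [V thought] [NP [Pron she]]] [Conj and] [VP [V questioned]]]]]]]]]]]
[S [NP [Det a] [N cat]] [VP [V examined] [CP [C whether] [S [NP [Pron she]] [VP [V chased] [CP [C that] [S [NP [Pron she]] [VP [VP [VP [V waited]] [Conj or] [VP [V thought] [NP [Pron she]]]] [Conj and] [VP [V questioned]]]]]]]]]]
The trees differ in how a recursive rule is bracketed over the same span.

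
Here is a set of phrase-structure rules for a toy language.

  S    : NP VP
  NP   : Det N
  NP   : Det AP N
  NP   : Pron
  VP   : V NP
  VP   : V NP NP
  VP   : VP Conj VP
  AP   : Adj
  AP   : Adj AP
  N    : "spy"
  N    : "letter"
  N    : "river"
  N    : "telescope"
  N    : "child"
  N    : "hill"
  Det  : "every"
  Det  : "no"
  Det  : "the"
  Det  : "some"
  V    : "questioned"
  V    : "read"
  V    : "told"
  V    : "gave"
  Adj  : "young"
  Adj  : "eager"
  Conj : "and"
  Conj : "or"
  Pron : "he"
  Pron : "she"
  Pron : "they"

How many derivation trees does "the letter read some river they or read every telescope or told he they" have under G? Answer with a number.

2

The two bracketings:
[S [NP [Det the] [N letter]] [VP [VP [V read] [NP [Det some] [N river]] [NP [Pron they]]] [Conj or] [VP [VP [V read] [NP [Det every] [N telescope]]] [Conj or] [VP [V told] [NP [Pron he]] [NP [Pron they]]]]]]
[S [NP [Det the] [N letter]] [VP [VP [VP [V read] [NP [Det some] [N river]] [NP [Pron they]]] [Conj or] [VP [V read] [NP [Det every] [N telescope]]]] [Conj or] [VP [V told] [NP [Pron he]] [NP [Pron they]]]]]
The trees differ in how a recursive rule is bracketed over the same span.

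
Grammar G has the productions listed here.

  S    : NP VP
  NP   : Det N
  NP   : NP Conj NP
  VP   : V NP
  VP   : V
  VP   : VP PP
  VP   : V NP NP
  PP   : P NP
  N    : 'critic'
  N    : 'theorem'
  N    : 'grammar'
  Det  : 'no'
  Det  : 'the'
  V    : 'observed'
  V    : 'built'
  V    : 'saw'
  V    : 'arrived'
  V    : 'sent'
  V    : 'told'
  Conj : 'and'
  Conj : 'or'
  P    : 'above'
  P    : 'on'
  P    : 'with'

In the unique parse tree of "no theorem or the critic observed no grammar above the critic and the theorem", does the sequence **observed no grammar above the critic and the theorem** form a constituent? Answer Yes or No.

Yes

[S [NP [NP [Det no] [N theorem]] [Conj or] [NP [Det the] [N critic]]] [VP [VP [V observed] [NP [Det no] [N grammar]]] [PP [P above] [NP [NP [Det the] [N critic]] [Conj and] [NP [Det the] [N theorem]]]]]]
The words 'observed no grammar above the critic and the theorem' are exhaustively dominated by a single VP node (built by VP → VP PP), so they form a constituent.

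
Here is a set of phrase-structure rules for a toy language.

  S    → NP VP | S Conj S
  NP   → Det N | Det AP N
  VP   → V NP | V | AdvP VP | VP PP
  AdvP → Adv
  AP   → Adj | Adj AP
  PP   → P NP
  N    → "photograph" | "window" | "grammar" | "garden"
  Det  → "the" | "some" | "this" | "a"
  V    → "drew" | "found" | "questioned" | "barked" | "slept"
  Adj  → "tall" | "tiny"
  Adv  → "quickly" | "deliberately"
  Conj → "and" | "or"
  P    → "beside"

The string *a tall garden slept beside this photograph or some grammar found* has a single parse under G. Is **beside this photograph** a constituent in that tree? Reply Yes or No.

Yes

[S [S [NP [Det a] [AP [Adj tall]] [N garden]] [VP [VP [V slept]] [PP [P beside] [NP [Det this] [N photograph]]]]] [Conj or] [S [NP [Det some] [N grammar]] [VP [V found]]]]
The words 'beside this photograph' are exhaustively dominated by a single PP node (built by PP → P NP), so they form a constituent.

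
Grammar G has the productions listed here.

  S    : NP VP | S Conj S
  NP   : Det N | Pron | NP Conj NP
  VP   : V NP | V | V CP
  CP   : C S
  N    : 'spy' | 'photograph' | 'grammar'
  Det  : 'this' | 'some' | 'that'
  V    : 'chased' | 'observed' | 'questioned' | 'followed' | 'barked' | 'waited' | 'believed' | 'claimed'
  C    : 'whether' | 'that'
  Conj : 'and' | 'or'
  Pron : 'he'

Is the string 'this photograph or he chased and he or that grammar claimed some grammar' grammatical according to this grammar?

S
  S
    NP
      NP
        Det: this
        N: photograph
      Conj: or
      NP
        Pron: he
    VP
      V: chased
  Conj: and
  S
    NP
      NP
        Pron: he
      Conj: or
      NP
        Det: that
        N: grammar
    VP
      V: claimed
      NP
        Det: some
        N: grammar
The bracketing above is licensed at every node by one of the given productions, with S at the root.

Grammatical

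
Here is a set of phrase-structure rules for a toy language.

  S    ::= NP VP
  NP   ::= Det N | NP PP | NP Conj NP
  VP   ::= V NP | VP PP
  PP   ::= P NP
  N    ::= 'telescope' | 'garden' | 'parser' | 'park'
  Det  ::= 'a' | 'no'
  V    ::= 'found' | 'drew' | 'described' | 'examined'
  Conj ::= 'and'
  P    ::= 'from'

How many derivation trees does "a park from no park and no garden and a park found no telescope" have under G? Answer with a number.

Two of the 5 distinct bracketings:
[S [NP [NP [Det a] [N park]] [PP [P from] [NP [NP [Det no] [N park]] [Conj and] [NP [NP [Det no] [N garden]] [Conj and] [NP [Det a] [N park]]]]]] [VP [V found] [NP [Det no] [N telescope]]]]
[S [NP [NP [Det a] [N park]] [PP [P from] [NP [NP [NP [Det no] [N park]] [Conj and] [NP [Det no] [N garden]]] [Conj and] [NP [Det a] [N park]]]]] [VP [V found] [NP [Det no] [N telescope]]]]
The trees differ in how a recursive rule is bracketed over the same span.

5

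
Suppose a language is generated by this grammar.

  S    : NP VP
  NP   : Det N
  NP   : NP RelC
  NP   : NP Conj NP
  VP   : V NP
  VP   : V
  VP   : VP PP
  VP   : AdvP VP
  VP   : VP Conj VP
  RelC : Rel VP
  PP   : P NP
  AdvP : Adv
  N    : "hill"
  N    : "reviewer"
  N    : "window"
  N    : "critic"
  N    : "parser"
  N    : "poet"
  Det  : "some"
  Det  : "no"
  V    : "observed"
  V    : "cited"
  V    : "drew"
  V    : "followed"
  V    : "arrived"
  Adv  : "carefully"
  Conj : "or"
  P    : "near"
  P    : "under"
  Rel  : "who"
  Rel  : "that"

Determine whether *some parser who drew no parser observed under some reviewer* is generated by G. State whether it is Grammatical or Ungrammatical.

S
  NP
    NP
      Det: some
      N: parser
    RelC
      Rel: who
      VP
        V: drew
        NP
          Det: no
          N: parser
  VP
    VP
      V: observed
    PP
      P: under
      NP
        Det: some
        N: reviewer
Every word is introduced by a lexical rule and the phrasal rules combine the resulting categories into a single S.

Grammatical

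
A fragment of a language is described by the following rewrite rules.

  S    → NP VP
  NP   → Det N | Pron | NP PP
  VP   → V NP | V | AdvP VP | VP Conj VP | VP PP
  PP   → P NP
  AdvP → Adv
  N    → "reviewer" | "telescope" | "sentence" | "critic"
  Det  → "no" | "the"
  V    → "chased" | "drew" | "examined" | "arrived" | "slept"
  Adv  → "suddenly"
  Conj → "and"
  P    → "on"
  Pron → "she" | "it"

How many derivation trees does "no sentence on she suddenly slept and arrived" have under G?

2

The two bracketings:
[S [NP [NP [Det no] [N sentence]] [PP [P on] [NP [Pron she]]]] [VP [AdvP [Adv suddenly]] [VP [VP [V slept]] [Conj and] [VP [V arrived]]]]]
[S [NP [NP [Det no] [N sentence]] [PP [P on] [NP [Pron she]]]] [VP [VP [AdvP [Adv suddenly]] [VP [V slept]]] [Conj and] [VP [V arrived]]]]
The trees differ in how a recursive rule is bracketed over the same span.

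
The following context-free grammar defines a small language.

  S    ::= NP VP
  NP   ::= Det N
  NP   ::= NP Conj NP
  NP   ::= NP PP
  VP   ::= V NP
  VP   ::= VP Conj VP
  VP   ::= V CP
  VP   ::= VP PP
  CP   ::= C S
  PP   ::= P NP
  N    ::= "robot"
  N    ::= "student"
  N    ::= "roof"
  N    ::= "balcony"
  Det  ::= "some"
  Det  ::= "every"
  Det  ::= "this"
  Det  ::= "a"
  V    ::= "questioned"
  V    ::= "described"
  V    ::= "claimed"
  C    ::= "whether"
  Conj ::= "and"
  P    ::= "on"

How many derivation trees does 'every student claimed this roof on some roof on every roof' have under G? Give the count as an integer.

Two of the 5 distinct bracketings:
[S [NP [Det every] [N student]] [VP [V claimed] [NP [NP [Det this] [N roof]] [PP [P on] [NP [NP [Det some] [N roof]] [PP [P on] [NP [Det every] [N roof]]]]]]]]
[S [NP [Det every] [N student]] [VP [V claimed] [NP [NP [NP [Det this] [N roof]] [PP [P on] [NP [Det some] [N roof]]]] [PP [P on] [NP [Det every] [N roof]]]]]]
The trees differ in how a recursive rule is bracketed over the same span.

5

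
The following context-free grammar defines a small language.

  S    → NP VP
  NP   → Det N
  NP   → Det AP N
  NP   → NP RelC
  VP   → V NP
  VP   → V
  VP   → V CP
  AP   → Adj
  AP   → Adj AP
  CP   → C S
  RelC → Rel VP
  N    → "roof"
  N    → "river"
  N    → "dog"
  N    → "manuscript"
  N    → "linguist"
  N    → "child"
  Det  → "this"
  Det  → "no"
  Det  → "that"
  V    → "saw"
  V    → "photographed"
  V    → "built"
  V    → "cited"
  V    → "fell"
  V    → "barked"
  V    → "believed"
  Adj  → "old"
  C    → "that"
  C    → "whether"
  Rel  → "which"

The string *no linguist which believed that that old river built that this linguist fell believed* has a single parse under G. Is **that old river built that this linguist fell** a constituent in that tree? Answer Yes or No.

[S [NP [NP [Det no] [N linguist]] [RelC [Rel which] [VP [V believed] [CP [C that] [S [NP [Det that] [AP [Adj old]] [N river]] [VP [V built] [CP [C that] [S [NP [Det this] [N linguist]] [VP [V fell]]]]]]]]]] [VP [V believed]]]
The words 'that old river built that this linguist fell' are exhaustively dominated by a single S node (built by S → NP VP), so they form a constituent.

Yes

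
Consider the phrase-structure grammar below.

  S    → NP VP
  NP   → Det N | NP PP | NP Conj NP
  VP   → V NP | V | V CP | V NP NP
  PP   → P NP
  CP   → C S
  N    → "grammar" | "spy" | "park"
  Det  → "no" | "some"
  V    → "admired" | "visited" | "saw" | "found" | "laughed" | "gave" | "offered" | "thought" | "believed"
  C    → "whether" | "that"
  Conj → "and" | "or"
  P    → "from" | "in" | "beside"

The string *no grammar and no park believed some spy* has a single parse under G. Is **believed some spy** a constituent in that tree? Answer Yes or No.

Yes

[S [NP [NP [Det no] [N grammar]] [Conj and] [NP [Det no] [N park]]] [VP [V believed] [NP [Det some] [N spy]]]]
The words 'believed some spy' are exhaustively dominated by a single VP node (built by VP → V NP), so they form a constituent.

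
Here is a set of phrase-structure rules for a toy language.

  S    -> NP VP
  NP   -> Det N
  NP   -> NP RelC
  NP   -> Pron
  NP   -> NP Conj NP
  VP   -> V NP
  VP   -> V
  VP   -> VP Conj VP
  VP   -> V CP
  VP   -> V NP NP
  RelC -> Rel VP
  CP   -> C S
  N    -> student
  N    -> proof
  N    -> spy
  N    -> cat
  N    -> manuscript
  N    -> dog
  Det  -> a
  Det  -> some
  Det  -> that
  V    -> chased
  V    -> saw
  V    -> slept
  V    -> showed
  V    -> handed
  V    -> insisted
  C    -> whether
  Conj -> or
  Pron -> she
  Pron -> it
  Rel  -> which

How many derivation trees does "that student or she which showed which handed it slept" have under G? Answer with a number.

Two of the 3 distinct bracketings:
[S [NP [NP [NP [NP [Det that] [N student]] [Conj or] [NP [Pron she]]] [RelC [Rel which] [VP [V showed]]]] [RelC [Rel which] [VP [V handed] [NP [Pron it]]]]] [VP [V slept]]]
[S [NP [NP [NP [Det that] [N student]] [Conj or] [NP [NP [Pron she]] [RelC [Rel which] [VP [V showed]]]]] [RelC [Rel which] [VP [V handed] [NP [Pron it]]]]] [VP [V slept]]]
The trees differ in how a recursive rule is bracketed over the same span.

3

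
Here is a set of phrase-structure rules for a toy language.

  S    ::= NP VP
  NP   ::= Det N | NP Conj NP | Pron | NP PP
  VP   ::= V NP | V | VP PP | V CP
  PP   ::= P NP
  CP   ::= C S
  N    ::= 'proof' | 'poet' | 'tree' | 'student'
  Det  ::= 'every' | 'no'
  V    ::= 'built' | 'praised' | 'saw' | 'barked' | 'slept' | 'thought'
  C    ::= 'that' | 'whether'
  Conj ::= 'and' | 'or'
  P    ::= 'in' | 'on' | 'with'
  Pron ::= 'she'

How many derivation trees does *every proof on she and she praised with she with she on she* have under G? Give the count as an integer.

10

Two of the 10 distinct bracketings:
[S [NP [NP [NP [Det every] [N proof]] [PP [P on] [NP [Pron she]]]] [Conj and] [NP [Pron she]]] [VP [VP [V praised]] [PP [P with] [NP [NP [Pron she]] [PP [P with] [NP [NP [Pron she]] [PP [P on] [NP [Pron she]]]]]]]]]
[S [NP [NP [NP [Det every] [N proof]] [PP [P on] [NP [Pron she]]]] [Conj and] [NP [Pron she]]] [VP [VP [V praised]] [PP [P with] [NP [NP [NP [Pron she]] [PP [P with] [NP [Pron she]]]] [PP [P on] [NP [Pron she]]]]]]]
The trees differ in how a recursive rule is bracketed over the same span.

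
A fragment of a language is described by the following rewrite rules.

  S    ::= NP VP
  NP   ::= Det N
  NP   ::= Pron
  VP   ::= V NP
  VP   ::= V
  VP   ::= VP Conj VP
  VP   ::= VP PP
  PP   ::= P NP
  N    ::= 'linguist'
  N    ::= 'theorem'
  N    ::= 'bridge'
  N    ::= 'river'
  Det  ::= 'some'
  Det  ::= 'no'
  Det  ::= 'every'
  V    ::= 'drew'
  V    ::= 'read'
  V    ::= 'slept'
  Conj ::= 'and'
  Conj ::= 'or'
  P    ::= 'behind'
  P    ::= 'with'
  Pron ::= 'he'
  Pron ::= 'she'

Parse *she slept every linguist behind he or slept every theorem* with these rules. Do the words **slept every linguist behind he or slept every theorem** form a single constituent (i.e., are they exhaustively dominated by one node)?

[S [NP [Pron she]] [VP [VP [VP [V slept] [NP [Det every] [N linguist]]] [PP [P behind] [NP [Pron he]]]] [Conj or] [VP [V slept] [NP [Det every] [N theorem]]]]]
The words 'slept every linguist behind he or slept every theorem' are exhaustively dominated by a single VP node (built by VP → VP Conj VP), so they form a constituent.

Yes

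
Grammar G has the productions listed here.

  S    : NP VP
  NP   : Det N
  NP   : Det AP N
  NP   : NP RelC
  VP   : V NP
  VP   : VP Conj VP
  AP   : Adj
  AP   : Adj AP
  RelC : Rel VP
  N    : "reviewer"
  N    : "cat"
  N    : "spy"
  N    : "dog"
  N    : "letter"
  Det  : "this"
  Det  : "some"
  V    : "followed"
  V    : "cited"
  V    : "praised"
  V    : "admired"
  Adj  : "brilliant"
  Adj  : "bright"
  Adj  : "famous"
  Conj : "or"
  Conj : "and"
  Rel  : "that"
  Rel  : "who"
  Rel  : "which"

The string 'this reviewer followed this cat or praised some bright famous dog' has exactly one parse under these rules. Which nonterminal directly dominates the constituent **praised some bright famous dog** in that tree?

[S [NP [Det this] [N reviewer]] [VP [VP [V followed] [NP [Det this] [N cat]]] [Conj or] [VP [V praised] [NP [Det some] [AP [Adj bright] [AP [Adj famous]]] [N dog]]]]]
The span 'praised some bright famous dog' is the VP node built by VP → V NP.
Its mother is the VP built by VP → VP Conj VP.

VP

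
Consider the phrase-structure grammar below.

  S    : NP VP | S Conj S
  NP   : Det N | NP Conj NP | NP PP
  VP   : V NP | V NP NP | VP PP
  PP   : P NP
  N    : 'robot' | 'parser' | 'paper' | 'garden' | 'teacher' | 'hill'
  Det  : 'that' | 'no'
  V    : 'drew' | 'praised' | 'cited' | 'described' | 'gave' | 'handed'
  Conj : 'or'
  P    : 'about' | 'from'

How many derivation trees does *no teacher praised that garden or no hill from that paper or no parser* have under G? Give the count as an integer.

6

Two of the 6 distinct bracketings:
[S [NP [Det no] [N teacher]] [VP [V praised] [NP [NP [Det that] [N garden]] [Conj or] [NP [NP [NP [Det no] [N hill]] [PP [P from] [NP [Det that] [N paper]]]] [Conj or] [NP [Det no] [N parser]]]]]]
[S [NP [Det no] [N teacher]] [VP [V praised] [NP [NP [Det that] [N garden]] [Conj or] [NP [NP [Det no] [N hill]] [PP [P from] [NP [NP [Det that] [N paper]] [Conj or] [NP [Det no] [N parser]]]]]]]]
The trees differ in how a recursive rule is bracketed over the same span.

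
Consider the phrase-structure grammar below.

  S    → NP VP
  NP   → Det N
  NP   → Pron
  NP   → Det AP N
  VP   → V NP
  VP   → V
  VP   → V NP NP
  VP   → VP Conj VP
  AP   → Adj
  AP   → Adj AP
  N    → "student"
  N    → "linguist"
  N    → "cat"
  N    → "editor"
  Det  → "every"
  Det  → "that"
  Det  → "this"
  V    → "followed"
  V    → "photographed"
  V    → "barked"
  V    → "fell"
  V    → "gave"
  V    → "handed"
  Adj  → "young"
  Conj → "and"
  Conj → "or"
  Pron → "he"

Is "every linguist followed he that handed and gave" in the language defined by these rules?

Ungrammatical

A Det word can never sit immediately before a V word in any string this grammar generates, so the substring 'that handed' rules out a derivation.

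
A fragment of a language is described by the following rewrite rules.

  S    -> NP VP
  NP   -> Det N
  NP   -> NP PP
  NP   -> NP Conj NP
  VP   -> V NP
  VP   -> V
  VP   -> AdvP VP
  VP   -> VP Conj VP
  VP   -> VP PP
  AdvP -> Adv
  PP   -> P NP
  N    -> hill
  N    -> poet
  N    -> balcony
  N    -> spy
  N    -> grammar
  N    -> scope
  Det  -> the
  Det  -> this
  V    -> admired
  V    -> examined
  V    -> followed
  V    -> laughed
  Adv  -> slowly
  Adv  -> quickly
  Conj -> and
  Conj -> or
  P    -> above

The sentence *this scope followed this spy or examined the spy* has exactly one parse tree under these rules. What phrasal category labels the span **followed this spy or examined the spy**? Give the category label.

S
  NP
    Det: this
    N: scope
  VP
    VP
      V: followed
      NP
        Det: this
        N: spy
    Conj: or
    VP
      V: examined
      NP
        Det: the
        N: spy
The span 'followed this spy or examined the spy' is the VP node built by VP → VP Conj VP.

VP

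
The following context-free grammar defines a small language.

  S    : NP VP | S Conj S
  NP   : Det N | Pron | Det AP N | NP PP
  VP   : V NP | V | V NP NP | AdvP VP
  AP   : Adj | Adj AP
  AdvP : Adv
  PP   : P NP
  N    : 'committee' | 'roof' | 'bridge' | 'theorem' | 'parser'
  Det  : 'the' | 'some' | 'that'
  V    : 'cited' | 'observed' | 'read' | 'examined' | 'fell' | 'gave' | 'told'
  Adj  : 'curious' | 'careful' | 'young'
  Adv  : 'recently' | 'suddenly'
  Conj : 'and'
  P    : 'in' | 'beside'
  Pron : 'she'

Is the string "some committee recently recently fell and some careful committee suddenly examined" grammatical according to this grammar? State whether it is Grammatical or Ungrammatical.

Grammatical

S
  S
    NP
      Det: some
      N: committee
    VP
      AdvP
        Adv: recently
      VP
        AdvP
          Adv: recently
        VP
          V: fell
  Conj: and
  S
    NP
      Det: some
      AP
        Adj: careful
      N: committee
    VP
      AdvP
        Adv: suddenly
      VP
        V: examined
Every word is introduced by a lexical rule and the phrasal rules combine the resulting categories into a single S.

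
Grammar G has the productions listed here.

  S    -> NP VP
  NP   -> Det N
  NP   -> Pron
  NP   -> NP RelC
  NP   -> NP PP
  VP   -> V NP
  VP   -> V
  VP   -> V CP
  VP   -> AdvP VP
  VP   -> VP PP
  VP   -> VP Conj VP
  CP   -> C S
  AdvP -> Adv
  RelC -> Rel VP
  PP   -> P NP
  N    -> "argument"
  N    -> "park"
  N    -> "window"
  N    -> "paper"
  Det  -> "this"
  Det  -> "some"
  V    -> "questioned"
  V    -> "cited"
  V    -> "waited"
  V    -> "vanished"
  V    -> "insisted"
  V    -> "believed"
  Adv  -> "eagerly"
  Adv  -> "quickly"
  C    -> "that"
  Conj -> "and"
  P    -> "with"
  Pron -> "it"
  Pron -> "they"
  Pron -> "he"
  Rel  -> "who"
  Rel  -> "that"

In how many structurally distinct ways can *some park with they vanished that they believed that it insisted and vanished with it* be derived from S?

Two of the 9 distinct bracketings:
[S [NP [NP [Det some] [N park]] [PP [P with] [NP [Pron they]]]] [VP [V vanished] [CP [C that] [S [NP [Pron they]] [VP [V believed] [CP [C that] [S [NP [Pron it]] [VP [VP [VP [V insisted]] [Conj and] [VP [V vanished]]] [PP [P with] [NP [Pron it]]]]]]]]]]]
[S [NP [NP [Det some] [N park]] [PP [P with] [NP [Pron they]]]] [VP [V vanished] [CP [C that] [S [NP [Pron they]] [VP [V believed] [CP [C that] [S [NP [Pron it]] [VP [VP [V insisted]] [Conj and] [VP [VP [V vanished]] [PP [P with] [NP [Pron it]]]]]]]]]]]]
The trees differ in how a recursive rule is bracketed over the same span.

9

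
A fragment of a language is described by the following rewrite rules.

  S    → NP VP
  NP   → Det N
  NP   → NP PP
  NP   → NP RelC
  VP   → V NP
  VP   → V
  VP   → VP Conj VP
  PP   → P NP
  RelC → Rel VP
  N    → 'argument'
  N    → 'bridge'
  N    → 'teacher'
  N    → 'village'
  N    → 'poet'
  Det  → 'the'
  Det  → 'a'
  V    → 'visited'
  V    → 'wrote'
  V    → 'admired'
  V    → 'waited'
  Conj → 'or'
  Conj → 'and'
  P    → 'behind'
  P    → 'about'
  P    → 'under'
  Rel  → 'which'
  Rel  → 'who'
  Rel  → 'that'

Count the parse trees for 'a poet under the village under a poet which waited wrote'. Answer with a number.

Two of the 5 distinct bracketings:
[S [NP [NP [Det a] [N poet]] [PP [P under] [NP [NP [Det the] [N village]] [PP [P under] [NP [NP [Det a] [N poet]] [RelC [Rel which] [VP [V waited]]]]]]]] [VP [V wrote]]]
[S [NP [NP [Det a] [N poet]] [PP [P under] [NP [NP [NP [Det the] [N village]] [PP [P under] [NP [Det a] [N poet]]]] [RelC [Rel which] [VP [V waited]]]]]] [VP [V wrote]]]
The trees differ in how a recursive rule is bracketed over the same span.

5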